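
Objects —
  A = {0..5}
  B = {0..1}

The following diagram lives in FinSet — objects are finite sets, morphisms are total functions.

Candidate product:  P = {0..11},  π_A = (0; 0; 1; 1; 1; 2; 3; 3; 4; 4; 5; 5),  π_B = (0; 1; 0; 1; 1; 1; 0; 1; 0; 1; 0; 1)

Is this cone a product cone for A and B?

|A|·|B| = 6·2 = 12;  |P| = 12
Check the pairing map k ↦ (π_A(k), π_B(k)):
  0 : (0,0)
  1 : (0,1)
  2 : (1,0)
  3 : (1,1)
  4 : (1,1)  ✗ repeats pair of k=3
  5 : (2,1)
  6 : (3,0)
  7 : (3,1)
  8 : (4,0)
  9 : (4,1)
  10 : (5,0)
  11 : (5,1)
distinct pairs in image: 11 / 12 needed
  → (1,1) hit at k=3 and k=4

Answer: NOT A VALID PRODUCT — duplicate pair at indices 3,4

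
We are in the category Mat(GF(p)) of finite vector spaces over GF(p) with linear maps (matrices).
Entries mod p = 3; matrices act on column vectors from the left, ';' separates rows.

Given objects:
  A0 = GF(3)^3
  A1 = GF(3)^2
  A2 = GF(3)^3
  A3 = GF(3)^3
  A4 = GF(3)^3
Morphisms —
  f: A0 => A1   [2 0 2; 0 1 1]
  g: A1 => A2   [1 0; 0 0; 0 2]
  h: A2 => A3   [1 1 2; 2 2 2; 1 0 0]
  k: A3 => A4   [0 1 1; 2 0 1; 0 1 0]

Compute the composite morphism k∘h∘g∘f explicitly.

  e0=[1,0,0] f=>[2,0] g=>[2,0,0] h=>[2,1,2] k=>[0,0,1]
  e1=[0,1,0] f=>[0,1] g=>[0,0,2] h=>[1,1,0] k=>[1,2,1]
  e2=[0,0,1] f=>[2,1] g=>[2,0,2] h=>[0,2,2] k=>[1,2,2]
composite: [0 1 1; 0 2 2; 1 1 2]

Answer: [0 1 1; 0 2 2; 1 1 2]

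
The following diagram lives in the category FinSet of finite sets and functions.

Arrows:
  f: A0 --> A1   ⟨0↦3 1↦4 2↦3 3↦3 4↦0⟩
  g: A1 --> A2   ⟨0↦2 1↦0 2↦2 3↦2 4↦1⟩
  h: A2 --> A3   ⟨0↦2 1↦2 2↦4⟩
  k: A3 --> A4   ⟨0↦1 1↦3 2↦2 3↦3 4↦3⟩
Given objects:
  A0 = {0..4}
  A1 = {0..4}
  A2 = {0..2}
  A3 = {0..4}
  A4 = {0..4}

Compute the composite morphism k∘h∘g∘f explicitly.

Answer: ⟨0↦3 1↦2 2↦3 3↦3 4↦3⟩

Derivation:
  0 f-->3 g-->2 h-->4 k-->3
  1 f-->4 g-->1 h-->2 k-->2
  2 f-->3 g-->2 h-->4 k-->3
  3 f-->3 g-->2 h-->4 k-->3
  4 f-->0 g-->2 h-->4 k-->3
composite: ⟨0↦3 1↦2 2↦3 3↦3 4↦3⟩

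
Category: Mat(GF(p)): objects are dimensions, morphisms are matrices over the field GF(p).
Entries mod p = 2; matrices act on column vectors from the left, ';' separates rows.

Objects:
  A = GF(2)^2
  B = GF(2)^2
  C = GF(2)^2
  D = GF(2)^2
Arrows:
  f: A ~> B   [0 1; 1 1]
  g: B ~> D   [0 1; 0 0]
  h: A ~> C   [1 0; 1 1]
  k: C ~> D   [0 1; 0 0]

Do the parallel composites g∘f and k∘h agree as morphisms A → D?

Answer: COMMUTES

Derivation:
Path 1 = f;g:
  e0=(1,0) f~>(0,1) g~>(1,0)
  e1=(0,1) f~>(1,1) g~>(1,0)
  composite₁ = [1 1; 0 0]
Path 2 = h;k:
  e0=(1,0) h~>(1,1) k~>(1,0)
  e1=(0,1) h~>(0,1) k~>(1,0)
  composite₂ = [1 1; 0 0]
Equal? YES — commutes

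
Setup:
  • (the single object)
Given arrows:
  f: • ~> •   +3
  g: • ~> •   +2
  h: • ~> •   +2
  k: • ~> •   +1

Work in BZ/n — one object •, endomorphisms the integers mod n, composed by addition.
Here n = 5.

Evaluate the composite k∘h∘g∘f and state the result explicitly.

  0 +3≡3 +2≡0 +2≡2 +1≡3  (mod 5)
result: +3

Answer: +3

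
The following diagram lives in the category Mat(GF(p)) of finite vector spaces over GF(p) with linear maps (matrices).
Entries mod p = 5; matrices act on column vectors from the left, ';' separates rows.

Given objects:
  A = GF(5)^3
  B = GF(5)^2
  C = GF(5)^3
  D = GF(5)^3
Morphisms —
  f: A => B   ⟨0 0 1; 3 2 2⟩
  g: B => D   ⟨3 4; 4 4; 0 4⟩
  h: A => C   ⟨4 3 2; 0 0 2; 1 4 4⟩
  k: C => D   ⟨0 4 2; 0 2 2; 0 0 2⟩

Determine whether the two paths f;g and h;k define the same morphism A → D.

1) trace f;g:
  e0=[1,0,0] f=>[0,3] g=>[2,2,2]
  e1=[0,1,0] f=>[0,2] g=>[3,3,3]
  e2=[0,0,1] f=>[1,2] g=>[1,2,3]
  composite₁ = ⟨2 3 1; 2 3 2; 2 3 3⟩
2) trace h;k:
  e0=[1,0,0] h=>[4,0,1] k=>[2,2,2]
  e1=[0,1,0] h=>[3,0,4] k=>[3,3,3]
  e2=[0,0,1] h=>[2,2,4] k=>[1,2,3]
  composite₂ = ⟨2 3 1; 2 3 2; 2 3 3⟩
Equal? same morphism ✓

Answer: COMMUTES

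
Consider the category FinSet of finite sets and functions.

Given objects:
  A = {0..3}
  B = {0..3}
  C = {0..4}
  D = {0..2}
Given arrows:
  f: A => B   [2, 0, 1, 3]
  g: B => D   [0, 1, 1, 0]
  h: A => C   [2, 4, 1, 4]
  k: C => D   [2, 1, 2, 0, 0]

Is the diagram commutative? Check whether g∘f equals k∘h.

Along f;g (path 1):
  0 f=>2 g=>1
  1 f=>0 g=>0
  2 f=>1 g=>1
  3 f=>3 g=>0
  result₁ = [1, 0, 1, 0]
Along h;k (path 2):
  0 h=>2 k=>2
  1 h=>4 k=>0
  2 h=>1 k=>1
  3 h=>4 k=>0
  result₂ = [2, 0, 1, 0]
Equal? differ; not commutative

Answer: DOES NOT COMMUTE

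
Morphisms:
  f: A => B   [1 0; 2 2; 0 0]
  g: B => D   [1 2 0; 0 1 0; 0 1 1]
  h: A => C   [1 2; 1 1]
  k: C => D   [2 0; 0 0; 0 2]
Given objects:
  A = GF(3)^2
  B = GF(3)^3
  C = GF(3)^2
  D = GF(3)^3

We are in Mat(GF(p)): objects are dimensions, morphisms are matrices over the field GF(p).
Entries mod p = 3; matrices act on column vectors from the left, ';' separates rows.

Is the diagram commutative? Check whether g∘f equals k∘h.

Answer: DOES NOT COMMUTE

Trace:
1) trace f;g:
  e0=⟨1,0⟩ f=>⟨1,2,0⟩ g=>⟨2,2,2⟩
  e1=⟨0,1⟩ f=>⟨0,2,0⟩ g=>⟨1,2,2⟩
  ⟦path⟧₁ = [2 1; 2 2; 2 2]
2) trace h;k:
  e0=⟨1,0⟩ h=>⟨1,1⟩ k=>⟨2,0,2⟩
  e1=⟨0,1⟩ h=>⟨2,1⟩ k=>⟨1,0,2⟩
  ⟦path⟧₂ = [2 1; 0 0; 2 2]
Equal? differ; not commutative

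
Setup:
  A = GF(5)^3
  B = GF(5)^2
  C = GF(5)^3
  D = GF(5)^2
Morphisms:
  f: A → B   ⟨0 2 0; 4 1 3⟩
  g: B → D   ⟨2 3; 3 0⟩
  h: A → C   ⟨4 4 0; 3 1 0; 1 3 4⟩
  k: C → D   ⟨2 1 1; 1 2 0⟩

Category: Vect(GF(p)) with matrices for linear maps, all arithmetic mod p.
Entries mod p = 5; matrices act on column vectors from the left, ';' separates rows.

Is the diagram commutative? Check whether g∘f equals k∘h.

Answer: COMMUTES

Derivation:
1) trace f;g:
  e0=[1,0,0] f→[0,4] g→[2,0]
  e1=[0,1,0] f→[2,1] g→[2,1]
  e2=[0,0,1] f→[0,3] g→[4,0]
  ⟦path⟧₁ = ⟨2 2 4; 0 1 0⟩
2) trace h;k:
  e0=[1,0,0] h→[4,3,1] k→[2,0]
  e1=[0,1,0] h→[4,1,3] k→[2,1]
  e2=[0,0,1] h→[0,0,4] k→[4,0]
  ⟦path⟧₂ = ⟨2 2 4; 0 1 0⟩
Equal? YES — commutes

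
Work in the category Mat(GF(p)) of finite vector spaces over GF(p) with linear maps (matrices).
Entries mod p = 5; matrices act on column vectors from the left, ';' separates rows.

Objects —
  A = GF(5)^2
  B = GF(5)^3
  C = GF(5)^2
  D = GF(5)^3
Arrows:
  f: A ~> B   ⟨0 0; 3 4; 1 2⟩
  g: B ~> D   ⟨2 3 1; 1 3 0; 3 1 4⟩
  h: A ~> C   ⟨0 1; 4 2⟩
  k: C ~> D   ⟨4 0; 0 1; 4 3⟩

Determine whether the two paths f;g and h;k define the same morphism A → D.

Path 1 = f;g:
  e0=⟨1,0⟩ f~>⟨0,3,1⟩ g~>⟨0,4,2⟩
  e1=⟨0,1⟩ f~>⟨0,4,2⟩ g~>⟨4,2,2⟩
  ⟦path⟧₁ = ⟨0 4; 4 2; 2 2⟩
Path 2 = h;k:
  e0=⟨1,0⟩ h~>⟨0,4⟩ k~>⟨0,4,2⟩
  e1=⟨0,1⟩ h~>⟨1,2⟩ k~>⟨4,2,0⟩
  ⟦path⟧₂ = ⟨0 4; 4 2; 2 0⟩
Equal? NO — does not commute

Answer: DOES NOT COMMUTE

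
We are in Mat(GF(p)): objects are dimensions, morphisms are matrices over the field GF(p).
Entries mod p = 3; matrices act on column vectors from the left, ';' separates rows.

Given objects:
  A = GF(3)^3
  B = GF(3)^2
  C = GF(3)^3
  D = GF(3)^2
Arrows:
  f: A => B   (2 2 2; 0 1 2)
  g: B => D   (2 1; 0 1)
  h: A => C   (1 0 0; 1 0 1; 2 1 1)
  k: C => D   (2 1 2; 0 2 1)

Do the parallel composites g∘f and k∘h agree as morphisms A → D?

Answer: DOES NOT COMMUTE

Derivation:
Path 1 = f;g:
  e0=[1,0,0] f=>[2,0] g=>[1,0]
  e1=[0,1,0] f=>[2,1] g=>[2,1]
  e2=[0,0,1] f=>[2,2] g=>[0,2]
  ⟦path⟧₁ = (1 2 0; 0 1 2)
Path 2 = h;k:
  e0=[1,0,0] h=>[1,1,2] k=>[1,1]
  e1=[0,1,0] h=>[0,0,1] k=>[2,1]
  e2=[0,0,1] h=>[0,1,1] k=>[0,0]
  ⟦path⟧₂ = (1 2 0; 1 1 0)
Equal? differ; not commutative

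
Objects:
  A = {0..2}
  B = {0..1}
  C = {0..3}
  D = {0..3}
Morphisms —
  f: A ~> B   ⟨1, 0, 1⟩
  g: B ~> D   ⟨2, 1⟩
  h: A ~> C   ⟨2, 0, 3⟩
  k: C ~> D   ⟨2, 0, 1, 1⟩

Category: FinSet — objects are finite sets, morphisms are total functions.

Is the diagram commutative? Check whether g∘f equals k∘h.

1) trace f;g:
  0 f~>1 g~>1
  1 f~>0 g~>2
  2 f~>1 g~>1
  composite₁ = ⟨1, 2, 1⟩
2) trace h;k:
  0 h~>2 k~>1
  1 h~>0 k~>2
  2 h~>3 k~>1
  composite₂ = ⟨1, 2, 1⟩
Equal? same morphism ✓

Answer: COMMUTES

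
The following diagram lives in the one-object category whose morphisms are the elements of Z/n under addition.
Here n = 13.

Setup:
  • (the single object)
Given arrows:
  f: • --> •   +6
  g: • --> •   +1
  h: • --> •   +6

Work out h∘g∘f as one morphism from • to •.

Answer: +0

Work:
  0 +6≡6 +1≡7 +6≡0  (mod 13)
result: +0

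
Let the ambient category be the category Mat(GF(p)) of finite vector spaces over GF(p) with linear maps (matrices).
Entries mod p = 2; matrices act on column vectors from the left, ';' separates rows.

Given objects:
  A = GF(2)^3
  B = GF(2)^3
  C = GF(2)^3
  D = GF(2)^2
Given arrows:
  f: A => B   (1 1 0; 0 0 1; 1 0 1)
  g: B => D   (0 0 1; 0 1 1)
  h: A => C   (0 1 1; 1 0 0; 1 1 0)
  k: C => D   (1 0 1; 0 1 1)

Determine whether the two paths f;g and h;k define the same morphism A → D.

Along f;g (path 1):
  e0=(1,0,0) f=>(1,0,1) g=>(1,1)
  e1=(0,1,0) f=>(1,0,0) g=>(0,0)
  e2=(0,0,1) f=>(0,1,1) g=>(1,0)
  result₁ = (1 0 1; 1 0 0)
Along h;k (path 2):
  e0=(1,0,0) h=>(0,1,1) k=>(1,0)
  e1=(0,1,0) h=>(1,0,1) k=>(0,1)
  e2=(0,0,1) h=>(1,0,0) k=>(1,0)
  result₂ = (1 0 1; 0 1 0)
Equal? differ; not commutative

Answer: DOES NOT COMMUTE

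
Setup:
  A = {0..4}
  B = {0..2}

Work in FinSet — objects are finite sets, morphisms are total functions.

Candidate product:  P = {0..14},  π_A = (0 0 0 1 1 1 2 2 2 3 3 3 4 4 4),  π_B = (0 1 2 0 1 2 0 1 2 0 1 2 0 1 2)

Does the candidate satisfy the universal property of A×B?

Answer: VALID PRODUCT

Work:
|A|·|B| = 5·3 = 15;  |P| = 15
Check the pairing map k ↦ (π_A(k), π_B(k)):
  0 : (0,0)
  1 : (0,1)
  2 : (0,2)
  3 : (1,0)
  4 : (1,1)
  5 : (1,2)
  6 : (2,0)
  7 : (2,1)
  8 : (2,2)
  9 : (3,0)
  10 : (3,1)
  11 : (3,2)
  12 : (4,0)
  13 : (4,1)
  14 : (4,2)
distinct pairs in image: 15 / 15 needed
  → bijection onto A×B; projections well-typed.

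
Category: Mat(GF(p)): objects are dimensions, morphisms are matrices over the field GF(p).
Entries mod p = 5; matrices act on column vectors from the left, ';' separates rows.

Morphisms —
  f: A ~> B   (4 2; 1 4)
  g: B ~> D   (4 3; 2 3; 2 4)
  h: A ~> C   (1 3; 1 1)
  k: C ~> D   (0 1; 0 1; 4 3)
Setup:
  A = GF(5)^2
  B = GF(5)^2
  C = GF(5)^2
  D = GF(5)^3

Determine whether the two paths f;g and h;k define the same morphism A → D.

Answer: DOES NOT COMMUTE

Work:
Path 1 = f;g:
  e0=[1,0] f~>[4,1] g~>[4,1,2]
  e1=[0,1] f~>[2,4] g~>[0,1,0]
  result₁ = (4 0; 1 1; 2 0)
Path 2 = h;k:
  e0=[1,0] h~>[1,1] k~>[1,1,2]
  e1=[0,1] h~>[3,1] k~>[1,1,0]
  result₂ = (1 1; 1 1; 2 0)
Equal? distinct morphisms ✗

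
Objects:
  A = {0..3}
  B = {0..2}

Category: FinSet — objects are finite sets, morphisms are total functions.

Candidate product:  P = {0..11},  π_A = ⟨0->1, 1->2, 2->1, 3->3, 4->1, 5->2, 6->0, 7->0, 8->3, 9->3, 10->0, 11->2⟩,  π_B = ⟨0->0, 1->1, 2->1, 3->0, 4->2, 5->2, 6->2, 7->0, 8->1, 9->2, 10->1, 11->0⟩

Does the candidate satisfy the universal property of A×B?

Answer: VALID PRODUCT

Derivation:
|A|·|B| = 4·3 = 12;  |P| = 12
Check the pairing map k ↦ (π_A(k), π_B(k)):
  0 -> (1,0)
  1 -> (2,1)
  2 -> (1,1)
  3 -> (3,0)
  4 -> (1,2)
  5 -> (2,2)
  6 -> (0,2)
  7 -> (0,0)
  8 -> (3,1)
  9 -> (3,2)
  10 -> (0,1)
  11 -> (2,0)
distinct pairs in image: 12 / 12 needed
  → bijection onto A×B; projections well-typed.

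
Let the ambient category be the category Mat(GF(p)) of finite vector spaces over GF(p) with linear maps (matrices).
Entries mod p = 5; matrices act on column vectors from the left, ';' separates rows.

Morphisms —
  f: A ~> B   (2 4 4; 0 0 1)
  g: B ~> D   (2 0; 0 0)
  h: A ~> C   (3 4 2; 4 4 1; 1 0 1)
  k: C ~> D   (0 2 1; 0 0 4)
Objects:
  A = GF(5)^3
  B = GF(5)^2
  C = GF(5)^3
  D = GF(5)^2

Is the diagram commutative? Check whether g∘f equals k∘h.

Answer: DOES NOT COMMUTE

Derivation:
Path 1 = f;g:
  e0=(1,0,0) f~>(2,0) g~>(4,0)
  e1=(0,1,0) f~>(4,0) g~>(3,0)
  e2=(0,0,1) f~>(4,1) g~>(3,0)
  result₁ = (4 3 3; 0 0 0)
Path 2 = h;k:
  e0=(1,0,0) h~>(3,4,1) k~>(4,4)
  e1=(0,1,0) h~>(4,4,0) k~>(3,0)
  e2=(0,0,1) h~>(2,1,1) k~>(3,4)
  result₂ = (4 3 3; 4 0 4)
Equal? NO — does not commute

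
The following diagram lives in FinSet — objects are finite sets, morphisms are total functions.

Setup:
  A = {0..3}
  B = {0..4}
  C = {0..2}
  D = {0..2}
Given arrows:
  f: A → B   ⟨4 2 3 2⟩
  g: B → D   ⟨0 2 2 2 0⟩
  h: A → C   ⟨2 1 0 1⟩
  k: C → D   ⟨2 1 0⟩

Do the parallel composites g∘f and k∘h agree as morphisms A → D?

Answer: DOES NOT COMMUTE

Derivation:
1) trace f;g:
  0 f→4 g→0
  1 f→2 g→2
  2 f→3 g→2
  3 f→2 g→2
  result₁ = ⟨0 2 2 2⟩
2) trace h;k:
  0 h→2 k→0
  1 h→1 k→1
  2 h→0 k→2
  3 h→1 k→1
  result₂ = ⟨0 1 2 1⟩
Equal? differ; not commutative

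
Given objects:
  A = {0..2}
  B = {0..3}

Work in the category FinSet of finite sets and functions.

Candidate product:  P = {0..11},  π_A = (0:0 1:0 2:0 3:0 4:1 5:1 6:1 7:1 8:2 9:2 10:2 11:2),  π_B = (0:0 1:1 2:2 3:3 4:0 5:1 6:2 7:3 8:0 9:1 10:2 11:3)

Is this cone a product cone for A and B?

|A|·|B| = 3·4 = 12;  |P| = 12
Check the pairing map k ↦ (π_A(k), π_B(k)):
  0 : (0,0)
  1 : (0,1)
  2 : (0,2)
  3 : (0,3)
  4 : (1,0)
  5 : (1,1)
  6 : (1,2)
  7 : (1,3)
  8 : (2,0)
  9 : (2,1)
  10 : (2,2)
  11 : (2,3)
distinct pairs in image: 12 / 12 needed
  → bijection onto A×B; projections well-typed.

Answer: VALID PRODUCT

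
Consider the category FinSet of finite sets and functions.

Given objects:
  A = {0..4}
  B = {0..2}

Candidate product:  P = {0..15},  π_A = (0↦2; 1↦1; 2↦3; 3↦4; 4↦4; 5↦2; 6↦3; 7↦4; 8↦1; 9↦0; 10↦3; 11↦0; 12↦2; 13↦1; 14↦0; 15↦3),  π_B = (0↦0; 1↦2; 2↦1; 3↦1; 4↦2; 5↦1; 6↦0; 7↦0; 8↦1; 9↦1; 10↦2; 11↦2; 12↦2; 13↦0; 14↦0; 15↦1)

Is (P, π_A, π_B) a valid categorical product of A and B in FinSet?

Answer: NOT A VALID PRODUCT — |P|=16 ≠ |A|·|B|=15

Work:
|A|·|B| = 5·3 = 15;  |P| = 16
  → cardinalities differ; no bijection possible.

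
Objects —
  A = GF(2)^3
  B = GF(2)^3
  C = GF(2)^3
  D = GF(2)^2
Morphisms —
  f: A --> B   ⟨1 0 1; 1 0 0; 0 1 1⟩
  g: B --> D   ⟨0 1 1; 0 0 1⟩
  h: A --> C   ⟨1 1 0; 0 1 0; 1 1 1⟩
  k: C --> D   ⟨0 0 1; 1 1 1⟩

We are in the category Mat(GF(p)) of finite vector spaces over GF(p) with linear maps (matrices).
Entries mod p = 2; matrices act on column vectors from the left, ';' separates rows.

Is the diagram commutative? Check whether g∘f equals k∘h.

Along f;g (path 1):
  e0=⟨1,0,0⟩ f-->⟨1,1,0⟩ g-->⟨1,0⟩
  e1=⟨0,1,0⟩ f-->⟨0,0,1⟩ g-->⟨1,1⟩
  e2=⟨0,0,1⟩ f-->⟨1,0,1⟩ g-->⟨1,1⟩
  result₁ = ⟨1 1 1; 0 1 1⟩
Along h;k (path 2):
  e0=⟨1,0,0⟩ h-->⟨1,0,1⟩ k-->⟨1,0⟩
  e1=⟨0,1,0⟩ h-->⟨1,1,1⟩ k-->⟨1,1⟩
  e2=⟨0,0,1⟩ h-->⟨0,0,1⟩ k-->⟨1,1⟩
  result₂ = ⟨1 1 1; 0 1 1⟩
Equal? YES — commutes

Answer: COMMUTES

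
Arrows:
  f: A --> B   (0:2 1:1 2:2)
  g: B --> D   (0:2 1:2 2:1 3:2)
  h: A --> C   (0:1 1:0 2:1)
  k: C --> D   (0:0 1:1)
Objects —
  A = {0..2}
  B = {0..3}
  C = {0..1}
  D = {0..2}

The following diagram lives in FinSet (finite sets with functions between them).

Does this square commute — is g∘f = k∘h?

Path 1 = f;g:
  0 f-->2 g-->1
  1 f-->1 g-->2
  2 f-->2 g-->1
  ⟦path⟧₁ = (0:1 1:2 2:1)
Path 2 = h;k:
  0 h-->1 k-->1
  1 h-->0 k-->0
  2 h-->1 k-->1
  ⟦path⟧₂ = (0:1 1:0 2:1)
Equal? distinct morphisms ✗

Answer: DOES NOT COMMUTE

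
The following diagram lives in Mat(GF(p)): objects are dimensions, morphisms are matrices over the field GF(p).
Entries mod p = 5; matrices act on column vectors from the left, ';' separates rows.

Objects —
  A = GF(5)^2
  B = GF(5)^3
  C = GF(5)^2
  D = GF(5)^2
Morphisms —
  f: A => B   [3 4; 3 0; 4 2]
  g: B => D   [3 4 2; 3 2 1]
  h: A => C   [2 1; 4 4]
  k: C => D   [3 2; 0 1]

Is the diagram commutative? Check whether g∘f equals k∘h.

Along f;g (path 1):
  e0=⟨1,0⟩ f=>⟨3,3,4⟩ g=>⟨4,4⟩
  e1=⟨0,1⟩ f=>⟨4,0,2⟩ g=>⟨1,4⟩
  ⟦path⟧₁ = [4 1; 4 4]
Along h;k (path 2):
  e0=⟨1,0⟩ h=>⟨2,4⟩ k=>⟨4,4⟩
  e1=⟨0,1⟩ h=>⟨1,4⟩ k=>⟨1,4⟩
  ⟦path⟧₂ = [4 1; 4 4]
Equal? equal; square commutes

Answer: COMMUTES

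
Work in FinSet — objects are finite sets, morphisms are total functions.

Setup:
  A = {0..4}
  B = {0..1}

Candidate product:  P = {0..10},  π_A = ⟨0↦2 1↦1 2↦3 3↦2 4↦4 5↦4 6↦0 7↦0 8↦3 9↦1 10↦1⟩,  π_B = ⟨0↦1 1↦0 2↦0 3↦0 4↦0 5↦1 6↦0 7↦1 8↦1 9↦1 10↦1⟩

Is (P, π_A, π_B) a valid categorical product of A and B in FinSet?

Answer: NOT A VALID PRODUCT — |P|=11 ≠ |A|·|B|=10

Derivation:
|A|·|B| = 5·2 = 10;  |P| = 11
  → cardinalities differ; no bijection possible.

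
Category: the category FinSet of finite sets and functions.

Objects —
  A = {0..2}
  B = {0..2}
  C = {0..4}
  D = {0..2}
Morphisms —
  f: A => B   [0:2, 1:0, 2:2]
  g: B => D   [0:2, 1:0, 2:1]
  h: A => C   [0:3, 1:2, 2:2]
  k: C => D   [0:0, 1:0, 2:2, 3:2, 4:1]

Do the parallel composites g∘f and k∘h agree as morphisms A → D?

Path 1 = f;g:
  0 f=>2 g=>1
  1 f=>0 g=>2
  2 f=>2 g=>1
  result₁ = [0:1, 1:2, 2:1]
Path 2 = h;k:
  0 h=>3 k=>2
  1 h=>2 k=>2
  2 h=>2 k=>2
  result₂ = [0:2, 1:2, 2:2]
Equal? NO — does not commute

Answer: DOES NOT COMMUTE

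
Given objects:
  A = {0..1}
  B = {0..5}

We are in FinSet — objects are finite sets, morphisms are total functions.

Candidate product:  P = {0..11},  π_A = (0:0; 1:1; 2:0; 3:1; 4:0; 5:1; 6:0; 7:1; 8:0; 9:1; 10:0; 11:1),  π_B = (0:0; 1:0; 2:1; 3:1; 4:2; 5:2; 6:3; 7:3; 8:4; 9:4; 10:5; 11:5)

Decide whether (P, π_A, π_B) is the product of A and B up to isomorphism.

Answer: VALID PRODUCT

Trace:
|A|·|B| = 2·6 = 12;  |P| = 12
Check the pairing map k ↦ (π_A(k), π_B(k)):
  0 : (0,0)
  1 : (1,0)
  2 : (0,1)
  3 : (1,1)
  4 : (0,2)
  5 : (1,2)
  6 : (0,3)
  7 : (1,3)
  8 : (0,4)
  9 : (1,4)
  10 : (0,5)
  11 : (1,5)
distinct pairs in image: 12 / 12 needed
  → bijection onto A×B; projections well-typed.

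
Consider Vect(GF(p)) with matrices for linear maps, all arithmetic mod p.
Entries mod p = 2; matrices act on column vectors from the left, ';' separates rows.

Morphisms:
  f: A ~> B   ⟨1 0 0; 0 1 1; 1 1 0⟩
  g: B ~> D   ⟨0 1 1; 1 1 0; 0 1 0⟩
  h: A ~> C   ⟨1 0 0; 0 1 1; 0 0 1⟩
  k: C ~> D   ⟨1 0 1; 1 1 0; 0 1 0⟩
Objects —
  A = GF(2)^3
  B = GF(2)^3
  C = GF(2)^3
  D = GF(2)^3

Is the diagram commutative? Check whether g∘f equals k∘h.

Answer: COMMUTES

Work:
1) trace f;g:
  e0=(1,0,0) f~>(1,0,1) g~>(1,1,0)
  e1=(0,1,0) f~>(0,1,1) g~>(0,1,1)
  e2=(0,0,1) f~>(0,1,0) g~>(1,1,1)
  ⟦path⟧₁ = ⟨1 0 1; 1 1 1; 0 1 1⟩
2) trace h;k:
  e0=(1,0,0) h~>(1,0,0) k~>(1,1,0)
  e1=(0,1,0) h~>(0,1,0) k~>(0,1,1)
  e2=(0,0,1) h~>(0,1,1) k~>(1,1,1)
  ⟦path⟧₂ = ⟨1 0 1; 1 1 1; 0 1 1⟩
Equal? equal; square commutes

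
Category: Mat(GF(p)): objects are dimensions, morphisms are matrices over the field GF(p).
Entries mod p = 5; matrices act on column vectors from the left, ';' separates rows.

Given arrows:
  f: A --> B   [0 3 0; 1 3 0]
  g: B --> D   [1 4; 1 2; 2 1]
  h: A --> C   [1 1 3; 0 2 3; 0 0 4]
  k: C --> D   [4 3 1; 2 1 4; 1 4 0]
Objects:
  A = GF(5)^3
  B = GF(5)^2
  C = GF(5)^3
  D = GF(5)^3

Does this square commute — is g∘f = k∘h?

Along f;g (path 1):
  e0=[1,0,0] f-->[0,1] g-->[4,2,1]
  e1=[0,1,0] f-->[3,3] g-->[0,4,4]
  e2=[0,0,1] f-->[0,0] g-->[0,0,0]
  composite₁ = [4 0 0; 2 4 0; 1 4 0]
Along h;k (path 2):
  e0=[1,0,0] h-->[1,0,0] k-->[4,2,1]
  e1=[0,1,0] h-->[1,2,0] k-->[0,4,4]
  e2=[0,0,1] h-->[3,3,4] k-->[0,0,0]
  composite₂ = [4 0 0; 2 4 0; 1 4 0]
Equal? same morphism ✓

Answer: COMMUTES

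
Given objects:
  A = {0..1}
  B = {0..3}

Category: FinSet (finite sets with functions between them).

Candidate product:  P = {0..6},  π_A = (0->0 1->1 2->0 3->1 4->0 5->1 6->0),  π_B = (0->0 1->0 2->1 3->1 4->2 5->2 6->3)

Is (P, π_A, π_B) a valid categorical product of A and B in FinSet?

Answer: NOT A VALID PRODUCT — |P|=7 ≠ |A|·|B|=8

Work:
|A|·|B| = 2·4 = 8;  |P| = 7
  → cardinalities differ; no bijection possible.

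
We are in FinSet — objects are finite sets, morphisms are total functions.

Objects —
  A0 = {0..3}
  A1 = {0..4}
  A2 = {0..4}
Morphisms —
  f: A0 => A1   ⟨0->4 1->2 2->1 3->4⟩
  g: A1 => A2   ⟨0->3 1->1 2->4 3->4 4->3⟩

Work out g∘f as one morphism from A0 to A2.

  0 f=>4 g=>3
  1 f=>2 g=>4
  2 f=>1 g=>1
  3 f=>4 g=>3
⟦path⟧: ⟨0->3 1->4 2->1 3->3⟩

Answer: ⟨0->3 1->4 2->1 3->3⟩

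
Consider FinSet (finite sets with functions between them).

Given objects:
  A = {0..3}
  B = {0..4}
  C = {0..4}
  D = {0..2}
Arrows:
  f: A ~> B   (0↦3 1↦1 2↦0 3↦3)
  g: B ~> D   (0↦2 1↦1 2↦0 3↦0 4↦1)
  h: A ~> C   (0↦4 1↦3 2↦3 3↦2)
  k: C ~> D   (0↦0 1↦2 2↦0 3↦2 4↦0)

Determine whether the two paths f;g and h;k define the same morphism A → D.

Answer: DOES NOT COMMUTE

Trace:
Along f;g (path 1):
  0 f~>3 g~>0
  1 f~>1 g~>1
  2 f~>0 g~>2
  3 f~>3 g~>0
  result₁ = (0↦0 1↦1 2↦2 3↦0)
Along h;k (path 2):
  0 h~>4 k~>0
  1 h~>3 k~>2
  2 h~>3 k~>2
  3 h~>2 k~>0
  result₂ = (0↦0 1↦2 2↦2 3↦0)
Equal? NO — does not commute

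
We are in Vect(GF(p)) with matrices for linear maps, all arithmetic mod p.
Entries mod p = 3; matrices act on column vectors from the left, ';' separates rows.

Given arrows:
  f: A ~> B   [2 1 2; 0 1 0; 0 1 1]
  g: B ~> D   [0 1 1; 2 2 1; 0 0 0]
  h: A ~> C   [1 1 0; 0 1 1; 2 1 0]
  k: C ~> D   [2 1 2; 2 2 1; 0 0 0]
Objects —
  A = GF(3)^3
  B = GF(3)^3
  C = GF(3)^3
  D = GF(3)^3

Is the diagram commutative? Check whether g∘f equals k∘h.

Answer: COMMUTES

Work:
1) trace f;g:
  e0=⟨1,0,0⟩ f~>⟨2,0,0⟩ g~>⟨0,1,0⟩
  e1=⟨0,1,0⟩ f~>⟨1,1,1⟩ g~>⟨2,2,0⟩
  e2=⟨0,0,1⟩ f~>⟨2,0,1⟩ g~>⟨1,2,0⟩
  ⟦path⟧₁ = [0 2 1; 1 2 2; 0 0 0]
2) trace h;k:
  e0=⟨1,0,0⟩ h~>⟨1,0,2⟩ k~>⟨0,1,0⟩
  e1=⟨0,1,0⟩ h~>⟨1,1,1⟩ k~>⟨2,2,0⟩
  e2=⟨0,0,1⟩ h~>⟨0,1,0⟩ k~>⟨1,2,0⟩
  ⟦path⟧₂ = [0 2 1; 1 2 2; 0 0 0]
Equal? equal; square commutes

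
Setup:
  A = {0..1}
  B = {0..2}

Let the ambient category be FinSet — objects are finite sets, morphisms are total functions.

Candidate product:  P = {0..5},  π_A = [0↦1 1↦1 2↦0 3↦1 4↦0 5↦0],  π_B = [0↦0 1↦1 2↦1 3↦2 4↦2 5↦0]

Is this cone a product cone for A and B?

|A|·|B| = 2·3 = 6;  |P| = 6
Check the pairing map k ↦ (π_A(k), π_B(k)):
  0 ↦ (1,0)
  1 ↦ (1,1)
  2 ↦ (0,1)
  3 ↦ (1,2)
  4 ↦ (0,2)
  5 ↦ (0,0)
distinct pairs in image: 6 / 6 needed
  → bijection onto A×B; projections well-typed.

Answer: VALID PRODUCT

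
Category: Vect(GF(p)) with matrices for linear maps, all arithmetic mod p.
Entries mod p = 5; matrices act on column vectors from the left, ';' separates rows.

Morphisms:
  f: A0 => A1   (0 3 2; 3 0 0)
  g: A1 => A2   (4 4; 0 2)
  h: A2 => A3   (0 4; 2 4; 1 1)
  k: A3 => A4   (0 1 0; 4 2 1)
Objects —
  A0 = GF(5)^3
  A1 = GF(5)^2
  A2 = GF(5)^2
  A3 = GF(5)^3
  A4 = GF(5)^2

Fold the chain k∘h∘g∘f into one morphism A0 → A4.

  e0=[1,0,0] f=>[0,3] g=>[2,1] h=>[4,3,3] k=>[3,0]
  e1=[0,1,0] f=>[3,0] g=>[2,0] h=>[0,4,2] k=>[4,0]
  e2=[0,0,1] f=>[2,0] g=>[3,0] h=>[0,1,3] k=>[1,0]
result: (3 4 1; 0 0 0)

Answer: (3 4 1; 0 0 0)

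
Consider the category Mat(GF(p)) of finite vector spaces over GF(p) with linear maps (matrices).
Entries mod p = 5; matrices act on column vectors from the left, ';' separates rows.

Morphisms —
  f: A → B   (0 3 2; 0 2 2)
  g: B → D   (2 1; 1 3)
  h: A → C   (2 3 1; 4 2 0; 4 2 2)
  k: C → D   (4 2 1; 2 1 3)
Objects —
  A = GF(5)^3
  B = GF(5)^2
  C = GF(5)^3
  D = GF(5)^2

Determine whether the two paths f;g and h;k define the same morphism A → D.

Answer: COMMUTES

Trace:
Path 1 = f;g:
  e0=[1,0,0] f→[0,0] g→[0,0]
  e1=[0,1,0] f→[3,2] g→[3,4]
  e2=[0,0,1] f→[2,2] g→[1,3]
  ⟦path⟧₁ = (0 3 1; 0 4 3)
Path 2 = h;k:
  e0=[1,0,0] h→[2,4,4] k→[0,0]
  e1=[0,1,0] h→[3,2,2] k→[3,4]
  e2=[0,0,1] h→[1,0,2] k→[1,3]
  ⟦path⟧₂ = (0 3 1; 0 4 3)
Equal? YES — commutes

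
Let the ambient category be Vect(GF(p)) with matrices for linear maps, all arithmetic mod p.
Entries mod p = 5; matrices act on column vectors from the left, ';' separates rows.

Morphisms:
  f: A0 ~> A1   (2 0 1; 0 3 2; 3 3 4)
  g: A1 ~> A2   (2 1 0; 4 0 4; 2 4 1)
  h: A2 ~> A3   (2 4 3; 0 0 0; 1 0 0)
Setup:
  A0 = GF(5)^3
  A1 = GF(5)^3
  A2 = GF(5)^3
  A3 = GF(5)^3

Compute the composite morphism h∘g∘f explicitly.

  e0=[1,0,0] f~>[2,0,3] g~>[4,0,2] h~>[4,0,4]
  e1=[0,1,0] f~>[0,3,3] g~>[3,2,0] h~>[4,0,3]
  e2=[0,0,1] f~>[1,2,4] g~>[4,0,4] h~>[0,0,4]
composite: (4 4 0; 0 0 0; 4 3 4)

Answer: (4 4 0; 0 0 0; 4 3 4)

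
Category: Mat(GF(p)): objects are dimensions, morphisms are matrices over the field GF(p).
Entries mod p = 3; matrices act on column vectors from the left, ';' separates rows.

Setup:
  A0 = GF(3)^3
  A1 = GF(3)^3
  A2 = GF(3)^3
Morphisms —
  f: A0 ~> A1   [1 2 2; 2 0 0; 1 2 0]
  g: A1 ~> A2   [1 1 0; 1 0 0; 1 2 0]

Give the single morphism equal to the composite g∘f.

Answer: [0 2 2; 1 2 2; 2 2 2]

Trace:
  e0=(1,0,0) f~>(1,2,1) g~>(0,1,2)
  e1=(0,1,0) f~>(2,0,2) g~>(2,2,2)
  e2=(0,0,1) f~>(2,0,0) g~>(2,2,2)
⟦path⟧: [0 2 2; 1 2 2; 2 2 2]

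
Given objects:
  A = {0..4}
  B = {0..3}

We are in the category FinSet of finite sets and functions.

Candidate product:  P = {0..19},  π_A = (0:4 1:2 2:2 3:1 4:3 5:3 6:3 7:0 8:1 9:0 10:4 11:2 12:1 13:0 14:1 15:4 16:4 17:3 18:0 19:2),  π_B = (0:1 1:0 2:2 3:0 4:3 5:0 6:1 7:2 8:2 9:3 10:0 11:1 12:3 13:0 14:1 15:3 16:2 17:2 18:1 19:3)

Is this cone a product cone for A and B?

Answer: VALID PRODUCT

Work:
|A|·|B| = 5·4 = 20;  |P| = 20
Check the pairing map k ↦ (π_A(k), π_B(k)):
  0 : (4,1)
  1 : (2,0)
  2 : (2,2)
  3 : (1,0)
  4 : (3,3)
  5 : (3,0)
  6 : (3,1)
  7 : (0,2)
  8 : (1,2)
  9 : (0,3)
  10 : (4,0)
  11 : (2,1)
  12 : (1,3)
  13 : (0,0)
  14 : (1,1)
  15 : (4,3)
  16 : (4,2)
  17 : (3,2)
  18 : (0,1)
  19 : (2,3)
distinct pairs in image: 20 / 20 needed
  → bijection onto A×B; projections well-typed.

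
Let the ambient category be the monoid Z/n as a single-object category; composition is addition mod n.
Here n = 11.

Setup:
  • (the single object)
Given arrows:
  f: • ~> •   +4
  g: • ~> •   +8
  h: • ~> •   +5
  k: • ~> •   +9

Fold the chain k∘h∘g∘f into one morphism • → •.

Answer: +4

Work:
  0 +4≡4 +8≡1 +5≡6 +9≡4  (mod 11)
result: +4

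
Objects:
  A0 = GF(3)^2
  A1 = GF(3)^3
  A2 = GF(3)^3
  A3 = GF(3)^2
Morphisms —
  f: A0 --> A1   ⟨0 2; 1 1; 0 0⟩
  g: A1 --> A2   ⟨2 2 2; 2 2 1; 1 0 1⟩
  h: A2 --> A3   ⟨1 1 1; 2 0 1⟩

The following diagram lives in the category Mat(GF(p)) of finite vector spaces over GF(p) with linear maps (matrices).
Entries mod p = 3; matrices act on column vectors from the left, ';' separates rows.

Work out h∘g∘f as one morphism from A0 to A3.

Answer: ⟨1 2; 1 2⟩

Work:
  e0=⟨1,0⟩ f-->⟨0,1,0⟩ g-->⟨2,2,0⟩ h-->⟨1,1⟩
  e1=⟨0,1⟩ f-->⟨2,1,0⟩ g-->⟨0,0,2⟩ h-->⟨2,2⟩
result: ⟨1 2; 1 2⟩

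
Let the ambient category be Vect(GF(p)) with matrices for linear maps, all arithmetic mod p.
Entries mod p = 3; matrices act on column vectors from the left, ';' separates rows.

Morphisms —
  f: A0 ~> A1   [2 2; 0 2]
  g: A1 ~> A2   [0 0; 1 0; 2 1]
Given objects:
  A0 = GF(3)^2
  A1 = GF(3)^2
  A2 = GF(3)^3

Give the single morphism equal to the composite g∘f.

  e0=(1,0) f~>(2,0) g~>(0,2,1)
  e1=(0,1) f~>(2,2) g~>(0,2,0)
result: [0 0; 2 2; 1 0]

Answer: [0 0; 2 2; 1 0]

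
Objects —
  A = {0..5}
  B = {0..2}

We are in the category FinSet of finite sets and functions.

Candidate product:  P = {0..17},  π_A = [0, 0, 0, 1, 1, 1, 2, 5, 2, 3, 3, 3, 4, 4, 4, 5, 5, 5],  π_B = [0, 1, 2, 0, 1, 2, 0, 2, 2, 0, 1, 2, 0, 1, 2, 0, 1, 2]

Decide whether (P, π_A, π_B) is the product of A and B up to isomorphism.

|A|·|B| = 6·3 = 18;  |P| = 18
Check the pairing map k ↦ (π_A(k), π_B(k)):
  0 ↦ (0,0)
  1 ↦ (0,1)
  2 ↦ (0,2)
  3 ↦ (1,0)
  4 ↦ (1,1)
  5 ↦ (1,2)
  6 ↦ (2,0)
  7 ↦ (5,2)
  8 ↦ (2,2)
  9 ↦ (3,0)
  10 ↦ (3,1)
  11 ↦ (3,2)
  12 ↦ (4,0)
  13 ↦ (4,1)
  14 ↦ (4,2)
  15 ↦ (5,0)
  16 ↦ (5,1)
  17 ↦ (5,2)  ✗ repeats pair of k=7
distinct pairs in image: 17 / 18 needed
  → (5,2) hit at k=7 and k=17

Answer: NOT A VALID PRODUCT — duplicate pair at indices 17,7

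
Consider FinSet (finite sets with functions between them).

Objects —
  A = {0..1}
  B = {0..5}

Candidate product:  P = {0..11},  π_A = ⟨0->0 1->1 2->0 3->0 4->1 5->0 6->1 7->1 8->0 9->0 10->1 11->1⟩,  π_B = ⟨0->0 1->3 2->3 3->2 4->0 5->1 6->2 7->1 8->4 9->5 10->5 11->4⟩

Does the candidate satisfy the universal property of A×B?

Answer: VALID PRODUCT

Derivation:
|A|·|B| = 2·6 = 12;  |P| = 12
Check the pairing map k ↦ (π_A(k), π_B(k)):
  0 -> (0,0)
  1 -> (1,3)
  2 -> (0,3)
  3 -> (0,2)
  4 -> (1,0)
  5 -> (0,1)
  6 -> (1,2)
  7 -> (1,1)
  8 -> (0,4)
  9 -> (0,5)
  10 -> (1,5)
  11 -> (1,4)
distinct pairs in image: 12 / 12 needed
  → bijection onto A×B; projections well-typed.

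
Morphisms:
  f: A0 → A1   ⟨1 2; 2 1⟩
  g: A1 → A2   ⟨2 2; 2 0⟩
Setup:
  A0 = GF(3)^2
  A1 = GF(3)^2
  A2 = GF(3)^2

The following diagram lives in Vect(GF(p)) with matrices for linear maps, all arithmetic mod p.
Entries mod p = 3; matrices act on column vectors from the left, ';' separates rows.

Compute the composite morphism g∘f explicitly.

  e0=[1,0] f→[1,2] g→[0,2]
  e1=[0,1] f→[2,1] g→[0,1]
composite: ⟨0 0; 2 1⟩

Answer: ⟨0 0; 2 1⟩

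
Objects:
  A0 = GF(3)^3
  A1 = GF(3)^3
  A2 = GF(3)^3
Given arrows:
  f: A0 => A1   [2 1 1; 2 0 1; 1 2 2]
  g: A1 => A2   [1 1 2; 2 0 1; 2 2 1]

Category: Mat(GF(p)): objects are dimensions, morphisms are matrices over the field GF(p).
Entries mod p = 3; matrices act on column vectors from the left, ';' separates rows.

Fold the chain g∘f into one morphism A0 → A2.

Answer: [0 2 0; 2 1 1; 0 1 0]

Trace:
  e0=(1,0,0) f=>(2,2,1) g=>(0,2,0)
  e1=(0,1,0) f=>(1,0,2) g=>(2,1,1)
  e2=(0,0,1) f=>(1,1,2) g=>(0,1,0)
composite: [0 2 0; 2 1 1; 0 1 0]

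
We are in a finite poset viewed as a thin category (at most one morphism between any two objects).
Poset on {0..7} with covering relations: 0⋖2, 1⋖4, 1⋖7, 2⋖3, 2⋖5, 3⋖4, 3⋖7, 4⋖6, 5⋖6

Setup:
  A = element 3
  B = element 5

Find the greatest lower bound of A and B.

Lower bounds of A=3 and B=5: {0,2}
  0 ≤ 2
  2 ≤ 2
glb = 2

Answer: A∧B = 2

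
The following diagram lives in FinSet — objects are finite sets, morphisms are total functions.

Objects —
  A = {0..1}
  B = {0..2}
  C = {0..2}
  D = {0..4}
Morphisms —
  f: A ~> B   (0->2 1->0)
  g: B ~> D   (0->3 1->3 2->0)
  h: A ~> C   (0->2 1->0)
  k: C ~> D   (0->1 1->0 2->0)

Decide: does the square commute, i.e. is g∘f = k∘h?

Answer: DOES NOT COMMUTE

Work:
1) trace f;g:
  0 f~>2 g~>0
  1 f~>0 g~>3
  composite₁ = (0->0 1->3)
2) trace h;k:
  0 h~>2 k~>0
  1 h~>0 k~>1
  composite₂ = (0->0 1->1)
Equal? distinct morphisms ✗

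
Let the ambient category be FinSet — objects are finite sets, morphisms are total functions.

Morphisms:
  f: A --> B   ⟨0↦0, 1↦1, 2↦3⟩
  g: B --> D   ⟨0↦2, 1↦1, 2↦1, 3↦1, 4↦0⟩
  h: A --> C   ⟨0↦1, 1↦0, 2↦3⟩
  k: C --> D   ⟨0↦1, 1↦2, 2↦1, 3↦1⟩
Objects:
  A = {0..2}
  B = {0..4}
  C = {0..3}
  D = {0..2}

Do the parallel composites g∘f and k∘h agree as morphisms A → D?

1) trace f;g:
  0 f-->0 g-->2
  1 f-->1 g-->1
  2 f-->3 g-->1
  composite₁ = ⟨0↦2, 1↦1, 2↦1⟩
2) trace h;k:
  0 h-->1 k-->2
  1 h-->0 k-->1
  2 h-->3 k-->1
  composite₂ = ⟨0↦2, 1↦1, 2↦1⟩
Equal? YES — commutes

Answer: COMMUTES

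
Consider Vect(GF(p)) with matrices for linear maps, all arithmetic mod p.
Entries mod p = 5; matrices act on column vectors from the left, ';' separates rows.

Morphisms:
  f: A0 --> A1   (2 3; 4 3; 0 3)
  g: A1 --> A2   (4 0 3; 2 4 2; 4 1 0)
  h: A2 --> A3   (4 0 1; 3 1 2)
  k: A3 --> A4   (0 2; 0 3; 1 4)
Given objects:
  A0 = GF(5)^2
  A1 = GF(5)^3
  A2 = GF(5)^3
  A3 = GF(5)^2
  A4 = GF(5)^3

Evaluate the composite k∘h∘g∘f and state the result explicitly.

  e0=⟨1,0⟩ f-->⟨2,4,0⟩ g-->⟨3,0,2⟩ h-->⟨4,3⟩ k-->⟨1,4,1⟩
  e1=⟨0,1⟩ f-->⟨3,3,3⟩ g-->⟨1,4,0⟩ h-->⟨4,2⟩ k-->⟨4,1,2⟩
result: (1 4; 4 1; 1 2)

Answer: (1 4; 4 1; 1 2)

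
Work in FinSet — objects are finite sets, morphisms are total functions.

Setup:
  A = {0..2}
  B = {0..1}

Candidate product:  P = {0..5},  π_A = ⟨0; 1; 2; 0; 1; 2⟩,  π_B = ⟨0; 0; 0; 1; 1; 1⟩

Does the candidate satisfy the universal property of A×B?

Answer: VALID PRODUCT

Work:
|A|·|B| = 3·2 = 6;  |P| = 6
Check the pairing map k ↦ (π_A(k), π_B(k)):
  0 -> (0,0)
  1 -> (1,0)
  2 -> (2,0)
  3 -> (0,1)
  4 -> (1,1)
  5 -> (2,1)
distinct pairs in image: 6 / 6 needed
  → bijection onto A×B; projections well-typed.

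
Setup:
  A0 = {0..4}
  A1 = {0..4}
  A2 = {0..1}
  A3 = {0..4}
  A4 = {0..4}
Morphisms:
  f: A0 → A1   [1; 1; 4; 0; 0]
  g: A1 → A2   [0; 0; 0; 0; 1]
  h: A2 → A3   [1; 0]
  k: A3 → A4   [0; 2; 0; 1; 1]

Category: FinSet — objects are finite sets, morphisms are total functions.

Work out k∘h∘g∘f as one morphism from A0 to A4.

Answer: [2; 2; 0; 2; 2]

Trace:
  0 f→1 g→0 h→1 k→2
  1 f→1 g→0 h→1 k→2
  2 f→4 g→1 h→0 k→0
  3 f→0 g→0 h→1 k→2
  4 f→0 g→0 h→1 k→2
composite: [2; 2; 0; 2; 2]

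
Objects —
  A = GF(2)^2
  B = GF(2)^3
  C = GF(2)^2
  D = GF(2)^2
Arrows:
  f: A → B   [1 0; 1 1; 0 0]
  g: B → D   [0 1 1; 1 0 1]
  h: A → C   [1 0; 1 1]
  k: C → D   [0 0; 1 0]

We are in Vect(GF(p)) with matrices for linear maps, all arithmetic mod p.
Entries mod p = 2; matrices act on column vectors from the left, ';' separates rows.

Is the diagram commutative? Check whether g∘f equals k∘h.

Path 1 = f;g:
  e0=[1,0] f→[1,1,0] g→[1,1]
  e1=[0,1] f→[0,1,0] g→[1,0]
  result₁ = [1 1; 1 0]
Path 2 = h;k:
  e0=[1,0] h→[1,1] k→[0,1]
  e1=[0,1] h→[0,1] k→[0,0]
  result₂ = [0 0; 1 0]
Equal? distinct morphisms ✗

Answer: DOES NOT COMMUTE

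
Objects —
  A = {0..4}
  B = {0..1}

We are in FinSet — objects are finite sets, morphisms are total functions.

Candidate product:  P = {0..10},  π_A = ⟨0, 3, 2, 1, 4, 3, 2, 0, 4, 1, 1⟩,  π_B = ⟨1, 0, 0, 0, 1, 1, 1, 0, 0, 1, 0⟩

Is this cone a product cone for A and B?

Answer: NOT A VALID PRODUCT — |P|=11 ≠ |A|·|B|=10

Work:
|A|·|B| = 5·2 = 10;  |P| = 11
  → cardinalities differ; no bijection possible.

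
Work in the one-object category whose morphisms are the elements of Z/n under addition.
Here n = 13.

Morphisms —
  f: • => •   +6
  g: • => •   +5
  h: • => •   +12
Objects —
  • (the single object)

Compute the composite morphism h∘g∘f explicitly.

Answer: +10

Trace:
  0 +6≡6 +5≡11 +12≡10  (mod 13)
result: +10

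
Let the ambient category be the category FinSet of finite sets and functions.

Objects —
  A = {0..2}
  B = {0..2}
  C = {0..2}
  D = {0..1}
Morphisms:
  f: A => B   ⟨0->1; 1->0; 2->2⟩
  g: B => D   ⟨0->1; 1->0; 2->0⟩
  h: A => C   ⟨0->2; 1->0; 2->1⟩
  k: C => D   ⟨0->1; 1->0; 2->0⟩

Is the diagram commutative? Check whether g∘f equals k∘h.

Along f;g (path 1):
  0 f=>1 g=>0
  1 f=>0 g=>1
  2 f=>2 g=>0
  composite₁ = ⟨0->0; 1->1; 2->0⟩
Along h;k (path 2):
  0 h=>2 k=>0
  1 h=>0 k=>1
  2 h=>1 k=>0
  composite₂ = ⟨0->0; 1->1; 2->0⟩
Equal? equal; square commutes

Answer: COMMUTES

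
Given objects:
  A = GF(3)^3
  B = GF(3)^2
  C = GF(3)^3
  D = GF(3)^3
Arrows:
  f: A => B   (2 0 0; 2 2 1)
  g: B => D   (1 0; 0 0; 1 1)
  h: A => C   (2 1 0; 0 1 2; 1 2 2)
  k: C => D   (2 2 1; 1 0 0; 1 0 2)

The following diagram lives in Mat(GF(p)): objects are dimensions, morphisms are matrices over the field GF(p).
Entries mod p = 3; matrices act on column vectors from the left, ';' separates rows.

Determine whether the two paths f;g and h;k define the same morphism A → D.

Answer: DOES NOT COMMUTE

Work:
Path 1 = f;g:
  e0=⟨1,0,0⟩ f=>⟨2,2⟩ g=>⟨2,0,1⟩
  e1=⟨0,1,0⟩ f=>⟨0,2⟩ g=>⟨0,0,2⟩
  e2=⟨0,0,1⟩ f=>⟨0,1⟩ g=>⟨0,0,1⟩
  composite₁ = (2 0 0; 0 0 0; 1 2 1)
Path 2 = h;k:
  e0=⟨1,0,0⟩ h=>⟨2,0,1⟩ k=>⟨2,2,1⟩
  e1=⟨0,1,0⟩ h=>⟨1,1,2⟩ k=>⟨0,1,2⟩
  e2=⟨0,0,1⟩ h=>⟨0,2,2⟩ k=>⟨0,0,1⟩
  composite₂ = (2 0 0; 2 1 0; 1 2 1)
Equal? NO — does not commute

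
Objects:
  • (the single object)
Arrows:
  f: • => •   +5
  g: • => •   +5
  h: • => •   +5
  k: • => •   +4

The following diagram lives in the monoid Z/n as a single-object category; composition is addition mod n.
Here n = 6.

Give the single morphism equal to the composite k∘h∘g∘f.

  0 +5≡5 +5≡4 +5≡3 +4≡1  (mod 6)
result: +1

Answer: +1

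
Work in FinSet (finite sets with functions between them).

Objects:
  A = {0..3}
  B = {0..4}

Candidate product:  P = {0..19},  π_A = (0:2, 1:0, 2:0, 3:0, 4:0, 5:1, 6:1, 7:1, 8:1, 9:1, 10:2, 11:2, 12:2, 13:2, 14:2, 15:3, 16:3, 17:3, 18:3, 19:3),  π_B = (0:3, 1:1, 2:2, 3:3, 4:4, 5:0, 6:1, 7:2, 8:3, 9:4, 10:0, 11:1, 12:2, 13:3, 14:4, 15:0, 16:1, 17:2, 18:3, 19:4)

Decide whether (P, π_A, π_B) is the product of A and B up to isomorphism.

Answer: NOT A VALID PRODUCT — duplicate pair at indices 13,0

Work:
|A|·|B| = 4·5 = 20;  |P| = 20
Check the pairing map k ↦ (π_A(k), π_B(k)):
  0 : (2,3)
  1 : (0,1)
  2 : (0,2)
  3 : (0,3)
  4 : (0,4)
  5 : (1,0)
  6 : (1,1)
  7 : (1,2)
  8 : (1,3)
  9 : (1,4)
  10 : (2,0)
  11 : (2,1)
  12 : (2,2)
  13 : (2,3)  ✗ repeats pair of k=0
  14 : (2,4)
  15 : (3,0)
  16 : (3,1)
  17 : (3,2)
  18 : (3,3)
  19 : (3,4)
distinct pairs in image: 19 / 20 needed
  → (2,3) hit at k=0 and k=13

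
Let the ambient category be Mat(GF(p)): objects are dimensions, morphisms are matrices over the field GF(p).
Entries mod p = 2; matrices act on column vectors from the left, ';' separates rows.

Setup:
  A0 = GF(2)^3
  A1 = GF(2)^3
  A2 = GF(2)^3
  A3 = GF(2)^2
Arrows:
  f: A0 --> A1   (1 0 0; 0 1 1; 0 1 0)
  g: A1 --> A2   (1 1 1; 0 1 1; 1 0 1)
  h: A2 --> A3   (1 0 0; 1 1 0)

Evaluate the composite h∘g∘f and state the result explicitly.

Answer: (1 0 1; 1 0 0)

Trace:
  e0=(1,0,0) f-->(1,0,0) g-->(1,0,1) h-->(1,1)
  e1=(0,1,0) f-->(0,1,1) g-->(0,0,1) h-->(0,0)
  e2=(0,0,1) f-->(0,1,0) g-->(1,1,0) h-->(1,0)
⟦path⟧: (1 0 1; 1 0 0)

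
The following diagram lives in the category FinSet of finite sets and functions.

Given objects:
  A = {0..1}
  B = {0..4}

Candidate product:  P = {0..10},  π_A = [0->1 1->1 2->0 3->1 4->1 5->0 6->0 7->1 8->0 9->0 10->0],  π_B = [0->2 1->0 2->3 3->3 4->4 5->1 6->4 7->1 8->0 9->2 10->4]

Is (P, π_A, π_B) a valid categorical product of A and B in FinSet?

|A|·|B| = 2·5 = 10;  |P| = 11
  → cardinalities differ; no bijection possible.

Answer: NOT A VALID PRODUCT — |P|=11 ≠ |A|·|B|=10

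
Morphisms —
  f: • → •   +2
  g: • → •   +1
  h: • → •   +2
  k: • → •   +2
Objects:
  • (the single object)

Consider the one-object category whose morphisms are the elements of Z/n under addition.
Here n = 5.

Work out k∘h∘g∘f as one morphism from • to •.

  0 +2≡2 +1≡3 +2≡0 +2≡2  (mod 5)
composite: +2

Answer: +2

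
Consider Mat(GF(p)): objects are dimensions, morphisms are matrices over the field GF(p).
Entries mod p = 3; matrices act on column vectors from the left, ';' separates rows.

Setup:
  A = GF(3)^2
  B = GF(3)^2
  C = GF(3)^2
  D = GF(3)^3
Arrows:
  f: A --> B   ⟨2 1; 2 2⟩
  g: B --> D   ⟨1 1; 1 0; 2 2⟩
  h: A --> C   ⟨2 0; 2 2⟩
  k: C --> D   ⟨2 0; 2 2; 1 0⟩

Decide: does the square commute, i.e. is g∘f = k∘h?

Answer: COMMUTES

Trace:
1) trace f;g:
  e0=(1,0) f-->(2,2) g-->(1,2,2)
  e1=(0,1) f-->(1,2) g-->(0,1,0)
  ⟦path⟧₁ = ⟨1 0; 2 1; 2 0⟩
2) trace h;k:
  e0=(1,0) h-->(2,2) k-->(1,2,2)
  e1=(0,1) h-->(0,2) k-->(0,1,0)
  ⟦path⟧₂ = ⟨1 0; 2 1; 2 0⟩
Equal? same morphism ✓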